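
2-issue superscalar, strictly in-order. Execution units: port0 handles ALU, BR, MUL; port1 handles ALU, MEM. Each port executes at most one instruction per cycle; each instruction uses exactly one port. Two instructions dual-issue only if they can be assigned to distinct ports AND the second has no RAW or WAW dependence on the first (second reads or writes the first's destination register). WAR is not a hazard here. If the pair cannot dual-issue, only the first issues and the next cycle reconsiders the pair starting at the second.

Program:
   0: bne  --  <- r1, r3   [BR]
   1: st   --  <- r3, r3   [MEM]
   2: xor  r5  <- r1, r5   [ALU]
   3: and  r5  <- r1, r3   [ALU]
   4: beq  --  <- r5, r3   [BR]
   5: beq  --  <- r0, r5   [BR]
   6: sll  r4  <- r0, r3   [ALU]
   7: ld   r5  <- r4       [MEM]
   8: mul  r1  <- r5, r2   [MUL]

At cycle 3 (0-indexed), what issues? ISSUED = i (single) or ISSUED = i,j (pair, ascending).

ISSUED = 4

c0: i0/i1 bne.BR st.MEM  2-wide
c1: i2 xor.ALU  WAW r5
c2: i3 and.ALU  RAW r5
c3: i4 beq.BR  no-port BR/BR
c4: i5/i6 beq.BR sll.ALU  2-wide
c5: i7 ld.MEM  RAW r5
c6: i8 mul.MUL  tail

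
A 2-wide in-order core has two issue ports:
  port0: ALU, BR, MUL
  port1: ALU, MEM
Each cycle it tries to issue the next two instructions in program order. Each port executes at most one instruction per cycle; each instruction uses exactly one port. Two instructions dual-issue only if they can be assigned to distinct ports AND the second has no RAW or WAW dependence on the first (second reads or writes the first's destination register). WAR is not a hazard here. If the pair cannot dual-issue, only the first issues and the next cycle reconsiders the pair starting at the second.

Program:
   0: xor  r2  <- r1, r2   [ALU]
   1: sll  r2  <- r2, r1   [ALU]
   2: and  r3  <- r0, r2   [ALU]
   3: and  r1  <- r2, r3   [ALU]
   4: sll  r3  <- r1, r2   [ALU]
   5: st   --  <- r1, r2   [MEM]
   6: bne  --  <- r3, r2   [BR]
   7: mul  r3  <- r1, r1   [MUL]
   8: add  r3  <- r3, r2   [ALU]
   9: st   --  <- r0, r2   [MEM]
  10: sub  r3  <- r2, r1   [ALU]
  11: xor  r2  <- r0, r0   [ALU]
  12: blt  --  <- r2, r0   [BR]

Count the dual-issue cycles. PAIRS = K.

#0 head=0: xor.ALU i0 RAW+WAW r2
#1 head=1: sll.ALU i1 RAW r2
#2 head=2: and.ALU i2 RAW r3
#3 head=3: and.ALU i3 RAW r1
#4 head=4: sll.ALU/st.MEM i4+i5 2-wide
#5 head=6: bne.BR i6 no-port BR/MUL
#6 head=7: mul.MUL i7 RAW+WAW r3
#7 head=8: add.ALU/st.MEM i8+i9 2-wide
#8 head=10: sub.ALU/xor.ALU i10+i11 2-wide
#9 head=12: blt.BR i12 tail

PAIRS = 3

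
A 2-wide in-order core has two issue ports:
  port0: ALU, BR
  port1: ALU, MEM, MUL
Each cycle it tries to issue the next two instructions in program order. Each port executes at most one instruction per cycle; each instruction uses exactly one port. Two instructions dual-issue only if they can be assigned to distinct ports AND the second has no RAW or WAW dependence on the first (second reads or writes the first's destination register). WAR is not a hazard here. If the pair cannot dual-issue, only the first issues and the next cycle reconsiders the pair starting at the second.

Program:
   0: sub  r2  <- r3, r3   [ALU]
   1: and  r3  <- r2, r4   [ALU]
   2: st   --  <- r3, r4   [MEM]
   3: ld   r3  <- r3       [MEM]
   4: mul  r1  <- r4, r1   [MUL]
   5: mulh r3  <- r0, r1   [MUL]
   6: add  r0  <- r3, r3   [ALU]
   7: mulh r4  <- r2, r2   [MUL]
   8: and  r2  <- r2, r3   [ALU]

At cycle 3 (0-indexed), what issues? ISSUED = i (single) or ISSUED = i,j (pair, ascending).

t=0 i0:sub ; RAW r2
t=1 i1:and ; RAW r3
t=2 i2:st ; no-port MEM/MEM
t=3 i3:ld ; no-port MEM/MUL
t=4 i4:mul ; no-port MUL/MUL
t=5 i5:mulh ; RAW r3
t=6 i6,i7:add mulh ; 2-wide
t=7 i8:and ; tail

ISSUED = 3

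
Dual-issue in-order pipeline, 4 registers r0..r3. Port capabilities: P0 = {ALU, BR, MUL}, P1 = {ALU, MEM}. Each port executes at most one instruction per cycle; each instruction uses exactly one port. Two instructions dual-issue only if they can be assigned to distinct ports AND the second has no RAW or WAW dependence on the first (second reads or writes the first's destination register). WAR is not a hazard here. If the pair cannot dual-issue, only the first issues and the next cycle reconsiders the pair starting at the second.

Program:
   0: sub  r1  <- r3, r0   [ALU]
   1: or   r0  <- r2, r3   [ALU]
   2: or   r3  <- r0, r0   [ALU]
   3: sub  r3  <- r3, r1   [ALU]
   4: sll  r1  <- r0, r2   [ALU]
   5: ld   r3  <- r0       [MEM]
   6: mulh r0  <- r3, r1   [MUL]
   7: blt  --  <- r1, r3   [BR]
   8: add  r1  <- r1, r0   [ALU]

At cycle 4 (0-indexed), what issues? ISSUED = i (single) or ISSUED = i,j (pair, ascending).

[0] i0+i1  sub or  -- dual
[1] i2  or  -- RAW+WAW r3
[2] i3+i4  sub sll  -- dual
[3] i5  ld  -- RAW r3
[4] i6  mulh  -- no-port MUL/BR
[5] i7+i8  blt add  -- dual

ISSUED = 6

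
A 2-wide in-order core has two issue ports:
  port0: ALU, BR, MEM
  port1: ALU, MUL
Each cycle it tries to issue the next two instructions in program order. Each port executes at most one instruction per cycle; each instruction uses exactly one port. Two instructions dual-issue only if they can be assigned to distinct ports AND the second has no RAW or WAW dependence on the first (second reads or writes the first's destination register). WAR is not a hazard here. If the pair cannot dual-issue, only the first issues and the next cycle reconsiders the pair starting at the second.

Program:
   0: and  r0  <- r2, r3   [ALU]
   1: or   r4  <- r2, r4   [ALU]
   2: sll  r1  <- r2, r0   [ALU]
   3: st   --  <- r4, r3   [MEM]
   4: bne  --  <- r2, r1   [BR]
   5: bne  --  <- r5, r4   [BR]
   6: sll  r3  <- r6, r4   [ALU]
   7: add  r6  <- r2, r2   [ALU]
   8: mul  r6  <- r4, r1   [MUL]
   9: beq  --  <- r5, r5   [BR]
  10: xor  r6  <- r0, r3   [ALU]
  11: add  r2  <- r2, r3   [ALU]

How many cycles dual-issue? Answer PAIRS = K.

PAIRS = 5

0. and;or @i0,i1  | dual
1. sll;st @i2,i3  | dual
2. bne @i4  | no-port BR/BR
3. bne;sll @i5,i6  | dual
4. add @i7  | WAW r6
5. mul;beq @i8,i9  | dual
6. xor;add @i10,i11  | dual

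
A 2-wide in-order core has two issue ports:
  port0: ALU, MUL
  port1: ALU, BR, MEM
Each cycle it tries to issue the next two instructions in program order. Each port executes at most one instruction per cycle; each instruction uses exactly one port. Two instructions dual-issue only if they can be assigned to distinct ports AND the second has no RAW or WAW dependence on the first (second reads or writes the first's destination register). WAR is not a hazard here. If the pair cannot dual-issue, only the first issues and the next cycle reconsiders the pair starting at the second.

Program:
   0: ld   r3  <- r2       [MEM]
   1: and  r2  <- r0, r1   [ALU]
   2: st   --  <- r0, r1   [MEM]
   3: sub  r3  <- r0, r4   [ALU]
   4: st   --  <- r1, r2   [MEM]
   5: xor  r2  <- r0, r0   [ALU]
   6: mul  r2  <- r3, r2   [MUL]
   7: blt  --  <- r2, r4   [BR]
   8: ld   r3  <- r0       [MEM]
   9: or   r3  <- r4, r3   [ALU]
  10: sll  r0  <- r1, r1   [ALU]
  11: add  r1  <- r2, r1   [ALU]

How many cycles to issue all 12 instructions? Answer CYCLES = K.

CYCLES = 8

  cy0 -> i0&i1 (ld/and) 2-wide
  cy1 -> i2&i3 (st/sub) 2-wide
  cy2 -> i4&i5 (st/xor) 2-wide
  cy3 -> i6 (mul) RAW r2
  cy4 -> i7 (blt) no-port BR/MEM
  cy5 -> i8 (ld) RAW+WAW r3
  cy6 -> i9&i10 (or/sll) 2-wide
  cy7 -> i11 (add) tail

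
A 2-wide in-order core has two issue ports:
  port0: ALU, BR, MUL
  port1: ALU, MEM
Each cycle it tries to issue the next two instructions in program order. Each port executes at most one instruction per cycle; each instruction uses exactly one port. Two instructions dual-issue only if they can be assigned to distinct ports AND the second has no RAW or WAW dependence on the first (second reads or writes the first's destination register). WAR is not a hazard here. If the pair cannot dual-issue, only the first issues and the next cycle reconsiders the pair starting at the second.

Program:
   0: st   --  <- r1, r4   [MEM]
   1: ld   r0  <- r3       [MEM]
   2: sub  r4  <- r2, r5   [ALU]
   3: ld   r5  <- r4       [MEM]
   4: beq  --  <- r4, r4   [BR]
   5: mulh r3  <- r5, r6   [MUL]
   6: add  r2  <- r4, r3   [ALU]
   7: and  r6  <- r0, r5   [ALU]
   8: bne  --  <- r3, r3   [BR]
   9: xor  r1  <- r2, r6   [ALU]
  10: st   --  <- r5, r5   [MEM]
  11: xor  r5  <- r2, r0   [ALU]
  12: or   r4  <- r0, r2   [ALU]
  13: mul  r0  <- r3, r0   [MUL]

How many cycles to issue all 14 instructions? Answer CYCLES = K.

#0 head=0: st.MEM i0 no-port MEM/MEM
#1 head=1: ld.MEM+sub.ALU i1&i2 dual
#2 head=3: ld.MEM+beq.BR i3&i4 dual
#3 head=5: mulh.MUL i5 RAW r3
#4 head=6: add.ALU+and.ALU i6&i7 dual
#5 head=8: bne.BR+xor.ALU i8&i9 dual
#6 head=10: st.MEM+xor.ALU i10&i11 dual
#7 head=12: or.ALU+mul.MUL i12&i13 dual

CYCLES = 8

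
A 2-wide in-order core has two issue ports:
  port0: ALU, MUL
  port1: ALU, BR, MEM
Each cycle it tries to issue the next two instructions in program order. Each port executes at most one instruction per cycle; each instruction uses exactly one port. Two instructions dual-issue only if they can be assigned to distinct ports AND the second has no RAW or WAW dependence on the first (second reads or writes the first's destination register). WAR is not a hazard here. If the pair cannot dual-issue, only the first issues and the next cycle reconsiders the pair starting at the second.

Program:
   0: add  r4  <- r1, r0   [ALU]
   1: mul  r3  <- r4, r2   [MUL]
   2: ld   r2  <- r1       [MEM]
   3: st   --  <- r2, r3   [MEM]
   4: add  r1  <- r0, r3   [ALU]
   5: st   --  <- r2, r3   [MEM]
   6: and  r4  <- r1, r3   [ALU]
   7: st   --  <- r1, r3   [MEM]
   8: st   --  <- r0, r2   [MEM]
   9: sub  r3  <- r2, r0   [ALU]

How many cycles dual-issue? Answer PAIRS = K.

PAIRS = 4

#0 head=0: add i0 RAW r4
#1 head=1: mul;ld i1,i2 2-wide
#2 head=3: st;add i3,i4 2-wide
#3 head=5: st;and i5,i6 2-wide
#4 head=7: st i7 no-port MEM/MEM
#5 head=8: st;sub i8,i9 2-wide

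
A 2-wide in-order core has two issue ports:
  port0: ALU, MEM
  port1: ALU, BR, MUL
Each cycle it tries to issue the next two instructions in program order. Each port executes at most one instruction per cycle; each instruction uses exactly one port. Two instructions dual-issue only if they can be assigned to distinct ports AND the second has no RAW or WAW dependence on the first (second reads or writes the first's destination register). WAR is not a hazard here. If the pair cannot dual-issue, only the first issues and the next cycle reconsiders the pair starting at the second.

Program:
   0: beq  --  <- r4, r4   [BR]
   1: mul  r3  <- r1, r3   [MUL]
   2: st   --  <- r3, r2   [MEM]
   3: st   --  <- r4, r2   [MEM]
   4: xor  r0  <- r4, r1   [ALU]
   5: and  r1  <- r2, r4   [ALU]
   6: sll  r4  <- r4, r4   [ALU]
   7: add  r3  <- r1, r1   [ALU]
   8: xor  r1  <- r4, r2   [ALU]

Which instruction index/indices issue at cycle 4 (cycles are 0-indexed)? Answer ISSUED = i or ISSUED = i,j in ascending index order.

  cy0 -> i0 (beq.BR) no-port BR/MUL
  cy1 -> i1 (mul.MUL) RAW r3
  cy2 -> i2 (st.MEM) no-port MEM/MEM
  cy3 -> i3&i4 (st.MEM;xor.ALU) pair
  cy4 -> i5&i6 (and.ALU;sll.ALU) pair
  cy5 -> i7&i8 (add.ALU;xor.ALU) pair

ISSUED = 5,6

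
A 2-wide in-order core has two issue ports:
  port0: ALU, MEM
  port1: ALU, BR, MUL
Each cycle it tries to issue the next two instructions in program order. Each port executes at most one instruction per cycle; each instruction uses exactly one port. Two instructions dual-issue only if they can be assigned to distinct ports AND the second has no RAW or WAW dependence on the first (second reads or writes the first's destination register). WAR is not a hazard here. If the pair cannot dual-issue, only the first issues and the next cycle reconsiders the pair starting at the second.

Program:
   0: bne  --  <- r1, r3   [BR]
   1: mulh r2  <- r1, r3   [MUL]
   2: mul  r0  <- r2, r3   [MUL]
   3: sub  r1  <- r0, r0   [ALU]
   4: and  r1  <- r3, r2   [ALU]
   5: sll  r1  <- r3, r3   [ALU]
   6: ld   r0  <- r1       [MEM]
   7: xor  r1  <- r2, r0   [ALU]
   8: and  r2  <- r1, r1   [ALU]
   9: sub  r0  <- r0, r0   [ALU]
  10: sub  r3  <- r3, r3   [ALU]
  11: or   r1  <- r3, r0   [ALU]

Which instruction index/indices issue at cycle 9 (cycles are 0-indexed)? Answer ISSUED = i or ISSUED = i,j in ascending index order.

ISSUED = 10

  cy0 -> i0 (bne) no-port BR/MUL
  cy1 -> i1 (mulh) no-port MUL/MUL
  cy2 -> i2 (mul) RAW r0
  cy3 -> i3 (sub) WAW r1
  cy4 -> i4 (and) WAW r1
  cy5 -> i5 (sll) RAW r1
  cy6 -> i6 (ld) RAW r0
  cy7 -> i7 (xor) RAW r1
  cy8 -> i8,i9 (and sub) 2-wide
  cy9 -> i10 (sub) RAW r3
  cy10 -> i11 (or) tail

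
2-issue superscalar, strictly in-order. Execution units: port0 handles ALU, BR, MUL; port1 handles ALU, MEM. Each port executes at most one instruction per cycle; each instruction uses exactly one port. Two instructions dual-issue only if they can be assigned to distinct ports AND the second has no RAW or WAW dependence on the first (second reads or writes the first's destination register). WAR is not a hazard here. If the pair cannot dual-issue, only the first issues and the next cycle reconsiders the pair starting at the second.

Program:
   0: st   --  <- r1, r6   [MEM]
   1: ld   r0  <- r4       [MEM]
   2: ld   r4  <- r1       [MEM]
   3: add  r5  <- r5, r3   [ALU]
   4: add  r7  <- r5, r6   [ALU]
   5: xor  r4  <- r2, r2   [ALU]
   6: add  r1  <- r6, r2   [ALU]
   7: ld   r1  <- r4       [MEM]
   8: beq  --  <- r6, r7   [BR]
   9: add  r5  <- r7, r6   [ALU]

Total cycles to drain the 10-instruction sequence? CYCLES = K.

0. st.MEM @i0  | no-port MEM/MEM
1. ld.MEM @i1  | no-port MEM/MEM
2. ld.MEM;add.ALU @i2+i3  | 2-wide
3. add.ALU;xor.ALU @i4+i5  | 2-wide
4. add.ALU @i6  | WAW r1
5. ld.MEM;beq.BR @i7+i8  | 2-wide
6. add.ALU @i9  | tail

CYCLES = 7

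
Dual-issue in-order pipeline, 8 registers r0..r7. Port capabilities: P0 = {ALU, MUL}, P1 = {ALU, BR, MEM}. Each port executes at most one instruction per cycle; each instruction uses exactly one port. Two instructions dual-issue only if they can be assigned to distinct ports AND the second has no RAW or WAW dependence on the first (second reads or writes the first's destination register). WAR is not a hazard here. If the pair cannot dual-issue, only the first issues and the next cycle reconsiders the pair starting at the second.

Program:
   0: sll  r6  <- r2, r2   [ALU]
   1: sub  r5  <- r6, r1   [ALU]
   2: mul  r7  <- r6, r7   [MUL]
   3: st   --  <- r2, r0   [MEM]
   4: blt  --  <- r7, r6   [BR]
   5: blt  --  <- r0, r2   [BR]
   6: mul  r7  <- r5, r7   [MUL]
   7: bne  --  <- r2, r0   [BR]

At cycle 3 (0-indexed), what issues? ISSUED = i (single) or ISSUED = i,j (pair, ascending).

ISSUED = 4

t=0 i0:sll.ALU ; RAW r6
t=1 i1/i2:sub.ALU mul.MUL ; 2-wide
t=2 i3:st.MEM ; no-port MEM/BR
t=3 i4:blt.BR ; no-port BR/BR
t=4 i5/i6:blt.BR mul.MUL ; 2-wide
t=5 i7:bne.BR ; tail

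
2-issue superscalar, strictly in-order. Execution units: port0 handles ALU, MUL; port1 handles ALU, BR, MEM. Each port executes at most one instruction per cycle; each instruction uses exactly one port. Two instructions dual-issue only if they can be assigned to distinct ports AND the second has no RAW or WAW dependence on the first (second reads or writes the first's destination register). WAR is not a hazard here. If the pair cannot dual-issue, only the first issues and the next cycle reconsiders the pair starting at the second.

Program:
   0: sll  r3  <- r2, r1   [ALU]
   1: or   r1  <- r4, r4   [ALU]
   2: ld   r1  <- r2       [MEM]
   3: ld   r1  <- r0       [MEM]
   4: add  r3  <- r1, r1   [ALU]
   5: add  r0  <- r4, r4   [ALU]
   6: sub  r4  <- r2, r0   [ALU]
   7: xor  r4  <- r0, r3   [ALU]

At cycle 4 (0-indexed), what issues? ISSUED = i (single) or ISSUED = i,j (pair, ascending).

#0 head=0: sll.ALU+or.ALU i0/i1 pair
#1 head=2: ld.MEM i2 no-port MEM/MEM
#2 head=3: ld.MEM i3 RAW r1
#3 head=4: add.ALU+add.ALU i4/i5 pair
#4 head=6: sub.ALU i6 WAW r4
#5 head=7: xor.ALU i7 tail

ISSUED = 6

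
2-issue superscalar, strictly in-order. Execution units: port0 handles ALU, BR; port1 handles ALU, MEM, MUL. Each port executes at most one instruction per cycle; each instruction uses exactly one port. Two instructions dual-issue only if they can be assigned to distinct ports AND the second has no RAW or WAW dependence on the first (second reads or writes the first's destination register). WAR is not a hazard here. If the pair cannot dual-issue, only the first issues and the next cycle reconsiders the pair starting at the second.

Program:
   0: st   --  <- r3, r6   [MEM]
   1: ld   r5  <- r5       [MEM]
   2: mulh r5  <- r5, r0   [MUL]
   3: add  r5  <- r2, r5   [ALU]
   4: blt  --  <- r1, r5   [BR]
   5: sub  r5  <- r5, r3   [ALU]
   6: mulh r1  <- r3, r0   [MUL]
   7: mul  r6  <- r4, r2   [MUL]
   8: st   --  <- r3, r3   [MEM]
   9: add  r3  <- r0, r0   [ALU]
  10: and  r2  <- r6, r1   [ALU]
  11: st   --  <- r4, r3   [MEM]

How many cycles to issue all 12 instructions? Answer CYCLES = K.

  cy0 -> i0 (st) no-port MEM/MEM
  cy1 -> i1 (ld) no-port MEM/MUL
  cy2 -> i2 (mulh) RAW+WAW r5
  cy3 -> i3 (add) RAW r5
  cy4 -> i4+i5 (blt sub) 2-wide
  cy5 -> i6 (mulh) no-port MUL/MUL
  cy6 -> i7 (mul) no-port MUL/MEM
  cy7 -> i8+i9 (st add) 2-wide
  cy8 -> i10+i11 (and st) 2-wide

CYCLES = 9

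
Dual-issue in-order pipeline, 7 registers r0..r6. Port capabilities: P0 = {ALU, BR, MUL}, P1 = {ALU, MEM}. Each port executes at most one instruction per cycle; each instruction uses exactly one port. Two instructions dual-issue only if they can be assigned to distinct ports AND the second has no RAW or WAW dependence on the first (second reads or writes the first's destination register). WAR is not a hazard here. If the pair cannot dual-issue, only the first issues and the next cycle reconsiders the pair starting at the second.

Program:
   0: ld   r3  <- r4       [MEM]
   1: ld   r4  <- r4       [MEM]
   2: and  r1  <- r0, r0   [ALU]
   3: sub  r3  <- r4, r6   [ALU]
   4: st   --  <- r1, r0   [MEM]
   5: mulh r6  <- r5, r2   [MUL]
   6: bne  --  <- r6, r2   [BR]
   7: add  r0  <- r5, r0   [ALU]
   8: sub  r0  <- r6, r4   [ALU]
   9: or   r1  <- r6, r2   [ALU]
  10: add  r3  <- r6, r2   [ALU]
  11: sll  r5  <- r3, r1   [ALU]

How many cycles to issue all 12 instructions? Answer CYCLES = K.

[0] i0  ld.MEM  -- no-port MEM/MEM
[1] i1,i2  ld.MEM;and.ALU  -- pair
[2] i3,i4  sub.ALU;st.MEM  -- pair
[3] i5  mulh.MUL  -- no-port MUL/BR
[4] i6,i7  bne.BR;add.ALU  -- pair
[5] i8,i9  sub.ALU;or.ALU  -- pair
[6] i10  add.ALU  -- RAW r3
[7] i11  sll.ALU  -- tail

CYCLES = 8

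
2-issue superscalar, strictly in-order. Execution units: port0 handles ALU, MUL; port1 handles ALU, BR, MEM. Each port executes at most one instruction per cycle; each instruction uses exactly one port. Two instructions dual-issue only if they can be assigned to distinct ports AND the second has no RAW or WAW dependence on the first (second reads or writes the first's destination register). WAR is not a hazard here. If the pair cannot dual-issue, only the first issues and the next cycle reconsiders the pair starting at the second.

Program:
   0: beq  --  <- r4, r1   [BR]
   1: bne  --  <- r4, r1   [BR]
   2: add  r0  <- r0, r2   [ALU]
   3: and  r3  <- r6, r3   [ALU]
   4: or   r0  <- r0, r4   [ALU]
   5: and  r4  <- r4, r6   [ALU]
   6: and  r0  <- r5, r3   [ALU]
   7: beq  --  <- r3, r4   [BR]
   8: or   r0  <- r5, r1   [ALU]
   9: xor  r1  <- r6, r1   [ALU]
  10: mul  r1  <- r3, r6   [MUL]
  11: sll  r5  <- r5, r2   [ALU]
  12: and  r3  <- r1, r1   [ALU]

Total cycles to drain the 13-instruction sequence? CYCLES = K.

c0: i0 beq  no-port BR/BR
c1: i1+i2 bne+add  2-wide
c2: i3+i4 and+or  2-wide
c3: i5+i6 and+and  2-wide
c4: i7+i8 beq+or  2-wide
c5: i9 xor  WAW r1
c6: i10+i11 mul+sll  2-wide
c7: i12 and  tail

CYCLES = 8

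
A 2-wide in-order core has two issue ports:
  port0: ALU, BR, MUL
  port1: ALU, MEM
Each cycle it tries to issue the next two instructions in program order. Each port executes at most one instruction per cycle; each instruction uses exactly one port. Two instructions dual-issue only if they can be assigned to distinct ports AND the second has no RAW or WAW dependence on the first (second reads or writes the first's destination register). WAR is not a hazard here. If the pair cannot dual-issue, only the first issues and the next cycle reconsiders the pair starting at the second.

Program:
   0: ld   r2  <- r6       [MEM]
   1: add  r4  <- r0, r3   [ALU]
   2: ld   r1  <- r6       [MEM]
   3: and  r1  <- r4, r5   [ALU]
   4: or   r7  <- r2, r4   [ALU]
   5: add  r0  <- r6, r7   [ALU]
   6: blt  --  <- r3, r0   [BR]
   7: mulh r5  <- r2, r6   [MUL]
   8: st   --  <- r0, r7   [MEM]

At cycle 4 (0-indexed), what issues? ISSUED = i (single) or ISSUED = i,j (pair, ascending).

c0: i0&i1 ld.MEM;add.ALU  2-wide
c1: i2 ld.MEM  WAW r1
c2: i3&i4 and.ALU;or.ALU  2-wide
c3: i5 add.ALU  RAW r0
c4: i6 blt.BR  no-port BR/MUL
c5: i7&i8 mulh.MUL;st.MEM  2-wide

ISSUED = 6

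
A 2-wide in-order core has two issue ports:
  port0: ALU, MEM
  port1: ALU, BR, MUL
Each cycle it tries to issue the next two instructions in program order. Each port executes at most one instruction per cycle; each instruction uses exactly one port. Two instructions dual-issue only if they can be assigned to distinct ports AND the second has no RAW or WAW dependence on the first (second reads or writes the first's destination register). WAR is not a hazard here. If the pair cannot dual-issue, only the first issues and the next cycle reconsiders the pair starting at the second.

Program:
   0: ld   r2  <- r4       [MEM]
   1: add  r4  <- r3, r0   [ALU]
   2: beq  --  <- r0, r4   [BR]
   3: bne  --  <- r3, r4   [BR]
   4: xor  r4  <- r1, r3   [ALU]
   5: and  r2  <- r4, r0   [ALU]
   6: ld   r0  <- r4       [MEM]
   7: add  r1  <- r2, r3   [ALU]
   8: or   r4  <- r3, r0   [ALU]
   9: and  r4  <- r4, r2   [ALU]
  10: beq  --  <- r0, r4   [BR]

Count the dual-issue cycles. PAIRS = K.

PAIRS = 4

c0: i0+i1 ld.MEM+add.ALU  dual
c1: i2 beq.BR  no-port BR/BR
c2: i3+i4 bne.BR+xor.ALU  dual
c3: i5+i6 and.ALU+ld.MEM  dual
c4: i7+i8 add.ALU+or.ALU  dual
c5: i9 and.ALU  RAW r4
c6: i10 beq.BR  tail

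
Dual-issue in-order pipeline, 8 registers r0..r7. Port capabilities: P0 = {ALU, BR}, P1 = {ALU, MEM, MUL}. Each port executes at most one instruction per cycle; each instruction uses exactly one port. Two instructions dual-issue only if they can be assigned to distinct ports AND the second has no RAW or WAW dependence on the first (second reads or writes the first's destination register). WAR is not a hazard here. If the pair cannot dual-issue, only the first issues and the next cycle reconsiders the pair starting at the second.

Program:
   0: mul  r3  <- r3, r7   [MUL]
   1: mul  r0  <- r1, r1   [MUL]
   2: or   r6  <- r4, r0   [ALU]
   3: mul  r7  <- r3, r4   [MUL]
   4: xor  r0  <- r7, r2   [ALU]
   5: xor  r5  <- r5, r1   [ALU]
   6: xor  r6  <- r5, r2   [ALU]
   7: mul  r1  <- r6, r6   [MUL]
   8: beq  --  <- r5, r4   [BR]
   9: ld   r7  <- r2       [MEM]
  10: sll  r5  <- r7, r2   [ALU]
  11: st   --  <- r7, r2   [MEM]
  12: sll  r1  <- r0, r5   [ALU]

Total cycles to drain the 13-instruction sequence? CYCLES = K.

CYCLES = 9

c0: i0 mul  no-port MUL/MUL
c1: i1 mul  RAW r0
c2: i2+i3 or;mul  pair
c3: i4+i5 xor;xor  pair
c4: i6 xor  RAW r6
c5: i7+i8 mul;beq  pair
c6: i9 ld  RAW r7
c7: i10+i11 sll;st  pair
c8: i12 sll  tail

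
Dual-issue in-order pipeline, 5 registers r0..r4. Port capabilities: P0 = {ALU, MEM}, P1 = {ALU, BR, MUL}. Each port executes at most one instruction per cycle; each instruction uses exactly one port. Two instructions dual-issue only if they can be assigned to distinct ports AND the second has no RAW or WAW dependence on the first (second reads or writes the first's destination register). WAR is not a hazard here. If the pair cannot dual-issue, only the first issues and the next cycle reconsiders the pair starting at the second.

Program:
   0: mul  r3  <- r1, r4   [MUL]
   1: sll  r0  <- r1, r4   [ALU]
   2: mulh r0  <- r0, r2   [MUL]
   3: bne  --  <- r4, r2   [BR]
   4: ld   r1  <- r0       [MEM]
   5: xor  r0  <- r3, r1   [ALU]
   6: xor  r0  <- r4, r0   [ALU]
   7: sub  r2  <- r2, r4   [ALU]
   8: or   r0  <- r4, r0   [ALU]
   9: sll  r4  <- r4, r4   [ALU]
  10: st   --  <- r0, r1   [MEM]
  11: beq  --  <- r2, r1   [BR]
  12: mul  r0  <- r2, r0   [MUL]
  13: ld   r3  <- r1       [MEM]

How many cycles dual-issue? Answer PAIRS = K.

t=0 i0&i1:mul.MUL;sll.ALU ; pair
t=1 i2:mulh.MUL ; no-port MUL/BR
t=2 i3&i4:bne.BR;ld.MEM ; pair
t=3 i5:xor.ALU ; RAW+WAW r0
t=4 i6&i7:xor.ALU;sub.ALU ; pair
t=5 i8&i9:or.ALU;sll.ALU ; pair
t=6 i10&i11:st.MEM;beq.BR ; pair
t=7 i12&i13:mul.MUL;ld.MEM ; pair

PAIRS = 6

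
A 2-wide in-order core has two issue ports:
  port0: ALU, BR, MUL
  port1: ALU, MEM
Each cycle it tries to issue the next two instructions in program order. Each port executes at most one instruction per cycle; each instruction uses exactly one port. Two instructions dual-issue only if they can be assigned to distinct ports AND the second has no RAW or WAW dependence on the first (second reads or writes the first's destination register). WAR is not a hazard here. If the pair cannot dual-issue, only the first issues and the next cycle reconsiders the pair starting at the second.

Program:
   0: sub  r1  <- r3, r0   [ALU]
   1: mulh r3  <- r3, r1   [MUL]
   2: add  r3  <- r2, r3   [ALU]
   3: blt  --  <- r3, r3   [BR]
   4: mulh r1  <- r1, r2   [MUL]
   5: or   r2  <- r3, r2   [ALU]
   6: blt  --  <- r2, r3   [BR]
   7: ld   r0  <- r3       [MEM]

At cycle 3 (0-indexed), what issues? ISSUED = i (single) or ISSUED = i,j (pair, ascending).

  cy0 -> i0 (sub) RAW r1
  cy1 -> i1 (mulh) RAW+WAW r3
  cy2 -> i2 (add) RAW r3
  cy3 -> i3 (blt) no-port BR/MUL
  cy4 -> i4/i5 (mulh+or) dual
  cy5 -> i6/i7 (blt+ld) dual

ISSUED = 3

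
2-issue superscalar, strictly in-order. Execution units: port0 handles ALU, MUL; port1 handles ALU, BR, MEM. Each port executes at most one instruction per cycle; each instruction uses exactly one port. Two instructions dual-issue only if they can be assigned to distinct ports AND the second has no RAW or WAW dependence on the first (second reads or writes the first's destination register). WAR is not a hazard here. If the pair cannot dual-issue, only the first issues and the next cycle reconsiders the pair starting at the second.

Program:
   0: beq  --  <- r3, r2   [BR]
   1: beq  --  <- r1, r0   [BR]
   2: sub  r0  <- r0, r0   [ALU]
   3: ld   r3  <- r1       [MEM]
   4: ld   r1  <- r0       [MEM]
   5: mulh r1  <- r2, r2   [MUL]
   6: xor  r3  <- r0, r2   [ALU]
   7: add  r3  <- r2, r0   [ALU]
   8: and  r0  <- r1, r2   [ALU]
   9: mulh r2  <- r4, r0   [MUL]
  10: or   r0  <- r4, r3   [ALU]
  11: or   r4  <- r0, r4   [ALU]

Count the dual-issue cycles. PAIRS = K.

c0: i0 beq.BR  no-port BR/BR
c1: i1,i2 beq.BR/sub.ALU  2-wide
c2: i3 ld.MEM  no-port MEM/MEM
c3: i4 ld.MEM  WAW r1
c4: i5,i6 mulh.MUL/xor.ALU  2-wide
c5: i7,i8 add.ALU/and.ALU  2-wide
c6: i9,i10 mulh.MUL/or.ALU  2-wide
c7: i11 or.ALU  tail

PAIRS = 4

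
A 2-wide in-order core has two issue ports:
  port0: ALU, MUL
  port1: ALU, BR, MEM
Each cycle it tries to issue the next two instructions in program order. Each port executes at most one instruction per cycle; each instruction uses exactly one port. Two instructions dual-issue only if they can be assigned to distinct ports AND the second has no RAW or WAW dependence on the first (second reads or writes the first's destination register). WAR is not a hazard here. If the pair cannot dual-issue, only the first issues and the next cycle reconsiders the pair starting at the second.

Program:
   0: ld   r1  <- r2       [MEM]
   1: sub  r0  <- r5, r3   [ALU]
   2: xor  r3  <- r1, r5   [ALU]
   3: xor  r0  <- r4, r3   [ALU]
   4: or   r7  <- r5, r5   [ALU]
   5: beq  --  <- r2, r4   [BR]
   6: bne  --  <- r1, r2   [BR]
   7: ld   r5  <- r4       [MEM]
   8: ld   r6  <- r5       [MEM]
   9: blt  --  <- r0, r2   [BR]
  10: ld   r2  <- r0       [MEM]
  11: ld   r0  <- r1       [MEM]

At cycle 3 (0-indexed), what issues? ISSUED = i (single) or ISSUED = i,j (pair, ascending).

ISSUED = 5

t=0 i0+i1:ld.MEM+sub.ALU ; 2-wide
t=1 i2:xor.ALU ; RAW r3
t=2 i3+i4:xor.ALU+or.ALU ; 2-wide
t=3 i5:beq.BR ; no-port BR/BR
t=4 i6:bne.BR ; no-port BR/MEM
t=5 i7:ld.MEM ; no-port MEM/MEM
t=6 i8:ld.MEM ; no-port MEM/BR
t=7 i9:blt.BR ; no-port BR/MEM
t=8 i10:ld.MEM ; no-port MEM/MEM
t=9 i11:ld.MEM ; tail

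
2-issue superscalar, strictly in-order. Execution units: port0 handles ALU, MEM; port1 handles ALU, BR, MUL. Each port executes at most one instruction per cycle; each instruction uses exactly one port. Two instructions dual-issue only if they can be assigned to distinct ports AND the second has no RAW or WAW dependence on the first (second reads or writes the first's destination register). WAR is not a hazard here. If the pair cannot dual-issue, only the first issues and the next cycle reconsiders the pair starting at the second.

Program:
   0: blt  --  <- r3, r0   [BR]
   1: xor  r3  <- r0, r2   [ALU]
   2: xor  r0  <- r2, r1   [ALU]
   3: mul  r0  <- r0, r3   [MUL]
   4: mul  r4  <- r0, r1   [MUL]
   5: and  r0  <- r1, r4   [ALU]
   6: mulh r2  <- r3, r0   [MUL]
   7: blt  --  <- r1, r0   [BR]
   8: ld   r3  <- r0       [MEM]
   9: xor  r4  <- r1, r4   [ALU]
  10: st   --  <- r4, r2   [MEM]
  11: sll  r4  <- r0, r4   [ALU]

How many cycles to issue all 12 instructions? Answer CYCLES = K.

CYCLES = 9

  cy0 -> i0,i1 (blt xor) 2-wide
  cy1 -> i2 (xor) RAW+WAW r0
  cy2 -> i3 (mul) no-port MUL/MUL
  cy3 -> i4 (mul) RAW r4
  cy4 -> i5 (and) RAW r0
  cy5 -> i6 (mulh) no-port MUL/BR
  cy6 -> i7,i8 (blt ld) 2-wide
  cy7 -> i9 (xor) RAW r4
  cy8 -> i10,i11 (st sll) 2-wide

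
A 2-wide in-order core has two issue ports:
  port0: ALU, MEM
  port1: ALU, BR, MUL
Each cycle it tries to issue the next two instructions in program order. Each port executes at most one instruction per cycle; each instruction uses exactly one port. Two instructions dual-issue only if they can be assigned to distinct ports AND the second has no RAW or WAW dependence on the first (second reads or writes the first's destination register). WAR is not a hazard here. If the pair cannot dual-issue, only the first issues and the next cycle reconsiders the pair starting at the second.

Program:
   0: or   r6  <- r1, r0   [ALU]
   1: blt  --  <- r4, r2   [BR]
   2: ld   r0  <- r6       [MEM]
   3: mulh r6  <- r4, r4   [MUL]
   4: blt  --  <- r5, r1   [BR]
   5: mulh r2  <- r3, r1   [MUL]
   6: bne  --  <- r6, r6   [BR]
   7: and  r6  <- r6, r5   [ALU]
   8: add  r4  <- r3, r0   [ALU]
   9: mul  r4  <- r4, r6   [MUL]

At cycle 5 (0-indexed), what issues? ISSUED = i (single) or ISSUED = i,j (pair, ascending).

ISSUED = 8

  cy0 -> i0&i1 (or.ALU;blt.BR) dual
  cy1 -> i2&i3 (ld.MEM;mulh.MUL) dual
  cy2 -> i4 (blt.BR) no-port BR/MUL
  cy3 -> i5 (mulh.MUL) no-port MUL/BR
  cy4 -> i6&i7 (bne.BR;and.ALU) dual
  cy5 -> i8 (add.ALU) RAW+WAW r4
  cy6 -> i9 (mul.MUL) tail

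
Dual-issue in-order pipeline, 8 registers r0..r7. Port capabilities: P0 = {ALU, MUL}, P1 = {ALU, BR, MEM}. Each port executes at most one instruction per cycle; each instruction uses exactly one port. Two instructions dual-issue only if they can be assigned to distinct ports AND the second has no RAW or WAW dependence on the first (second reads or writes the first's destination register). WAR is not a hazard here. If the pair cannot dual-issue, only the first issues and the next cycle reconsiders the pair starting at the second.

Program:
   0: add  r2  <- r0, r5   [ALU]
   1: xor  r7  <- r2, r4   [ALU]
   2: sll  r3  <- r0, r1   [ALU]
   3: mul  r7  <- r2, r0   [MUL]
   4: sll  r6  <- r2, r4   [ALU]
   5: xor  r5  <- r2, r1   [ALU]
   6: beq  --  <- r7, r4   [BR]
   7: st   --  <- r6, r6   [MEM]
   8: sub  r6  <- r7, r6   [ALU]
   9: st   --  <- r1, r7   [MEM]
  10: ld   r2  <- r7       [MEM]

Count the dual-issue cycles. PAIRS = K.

PAIRS = 4

0. add @i0  | RAW r2
1. xor sll @i1&i2  | dual
2. mul sll @i3&i4  | dual
3. xor beq @i5&i6  | dual
4. st sub @i7&i8  | dual
5. st @i9  | no-port MEM/MEM
6. ld @i10  | tail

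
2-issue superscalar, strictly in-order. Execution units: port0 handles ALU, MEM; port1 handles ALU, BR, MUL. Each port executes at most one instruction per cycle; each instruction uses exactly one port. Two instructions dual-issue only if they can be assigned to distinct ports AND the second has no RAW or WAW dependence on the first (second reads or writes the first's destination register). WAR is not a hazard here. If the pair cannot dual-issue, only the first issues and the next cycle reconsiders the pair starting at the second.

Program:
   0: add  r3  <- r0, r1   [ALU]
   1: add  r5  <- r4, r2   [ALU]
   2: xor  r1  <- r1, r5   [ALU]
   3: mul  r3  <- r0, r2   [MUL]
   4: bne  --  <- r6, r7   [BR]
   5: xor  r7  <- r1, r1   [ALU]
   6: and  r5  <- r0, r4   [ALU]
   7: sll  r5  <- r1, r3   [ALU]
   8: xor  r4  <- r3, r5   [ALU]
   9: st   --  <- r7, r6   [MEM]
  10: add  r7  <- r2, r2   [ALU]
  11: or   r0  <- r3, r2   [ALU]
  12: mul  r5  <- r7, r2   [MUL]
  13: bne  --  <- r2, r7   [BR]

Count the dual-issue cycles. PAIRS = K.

  cy0 -> i0,i1 (add;add) dual
  cy1 -> i2,i3 (xor;mul) dual
  cy2 -> i4,i5 (bne;xor) dual
  cy3 -> i6 (and) WAW r5
  cy4 -> i7 (sll) RAW r5
  cy5 -> i8,i9 (xor;st) dual
  cy6 -> i10,i11 (add;or) dual
  cy7 -> i12 (mul) no-port MUL/BR
  cy8 -> i13 (bne) tail

PAIRS = 5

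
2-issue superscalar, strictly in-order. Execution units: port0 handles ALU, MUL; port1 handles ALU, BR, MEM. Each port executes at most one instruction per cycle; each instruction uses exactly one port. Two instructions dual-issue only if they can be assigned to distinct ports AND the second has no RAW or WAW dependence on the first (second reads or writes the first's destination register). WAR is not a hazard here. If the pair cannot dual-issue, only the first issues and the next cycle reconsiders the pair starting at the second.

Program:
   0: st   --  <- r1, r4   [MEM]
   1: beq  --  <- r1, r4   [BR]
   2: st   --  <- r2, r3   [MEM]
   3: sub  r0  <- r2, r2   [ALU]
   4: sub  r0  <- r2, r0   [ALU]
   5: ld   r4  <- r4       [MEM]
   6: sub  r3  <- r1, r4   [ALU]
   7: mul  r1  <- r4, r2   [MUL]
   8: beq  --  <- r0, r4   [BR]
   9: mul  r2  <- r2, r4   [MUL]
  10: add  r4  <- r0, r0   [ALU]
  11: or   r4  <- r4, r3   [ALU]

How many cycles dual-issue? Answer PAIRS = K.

PAIRS = 4

c0: i0 st  no-port MEM/BR
c1: i1 beq  no-port BR/MEM
c2: i2&i3 st/sub  dual
c3: i4&i5 sub/ld  dual
c4: i6&i7 sub/mul  dual
c5: i8&i9 beq/mul  dual
c6: i10 add  RAW+WAW r4
c7: i11 or  tail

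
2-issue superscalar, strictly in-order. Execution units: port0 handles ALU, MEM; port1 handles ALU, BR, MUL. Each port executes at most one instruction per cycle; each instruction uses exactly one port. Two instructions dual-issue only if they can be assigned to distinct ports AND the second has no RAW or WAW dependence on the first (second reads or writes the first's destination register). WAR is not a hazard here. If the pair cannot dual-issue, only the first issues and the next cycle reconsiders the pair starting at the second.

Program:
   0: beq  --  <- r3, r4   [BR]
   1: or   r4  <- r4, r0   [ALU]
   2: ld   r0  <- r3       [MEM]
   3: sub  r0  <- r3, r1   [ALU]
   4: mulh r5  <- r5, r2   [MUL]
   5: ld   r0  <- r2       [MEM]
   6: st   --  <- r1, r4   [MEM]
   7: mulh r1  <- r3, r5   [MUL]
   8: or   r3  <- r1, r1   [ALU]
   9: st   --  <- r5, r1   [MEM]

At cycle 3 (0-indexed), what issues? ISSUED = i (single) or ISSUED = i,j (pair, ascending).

ISSUED = 5

t=0 i0,i1:beq.BR or.ALU ; pair
t=1 i2:ld.MEM ; WAW r0
t=2 i3,i4:sub.ALU mulh.MUL ; pair
t=3 i5:ld.MEM ; no-port MEM/MEM
t=4 i6,i7:st.MEM mulh.MUL ; pair
t=5 i8,i9:or.ALU st.MEM ; pair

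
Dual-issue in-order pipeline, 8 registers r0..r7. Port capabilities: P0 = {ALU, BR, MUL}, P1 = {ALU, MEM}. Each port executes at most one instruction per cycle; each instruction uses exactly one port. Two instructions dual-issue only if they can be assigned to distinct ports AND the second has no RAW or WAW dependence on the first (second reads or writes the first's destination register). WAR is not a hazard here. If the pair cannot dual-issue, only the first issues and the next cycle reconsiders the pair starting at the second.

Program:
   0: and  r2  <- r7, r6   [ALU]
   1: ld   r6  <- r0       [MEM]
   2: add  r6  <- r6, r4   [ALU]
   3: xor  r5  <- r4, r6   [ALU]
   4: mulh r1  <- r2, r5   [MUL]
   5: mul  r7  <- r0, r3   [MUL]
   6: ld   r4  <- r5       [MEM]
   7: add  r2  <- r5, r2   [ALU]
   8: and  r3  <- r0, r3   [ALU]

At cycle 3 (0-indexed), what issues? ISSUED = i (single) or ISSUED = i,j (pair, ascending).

ISSUED = 4

#0 head=0: and.ALU ld.MEM i0&i1 pair
#1 head=2: add.ALU i2 RAW r6
#2 head=3: xor.ALU i3 RAW r5
#3 head=4: mulh.MUL i4 no-port MUL/MUL
#4 head=5: mul.MUL ld.MEM i5&i6 pair
#5 head=7: add.ALU and.ALU i7&i8 pair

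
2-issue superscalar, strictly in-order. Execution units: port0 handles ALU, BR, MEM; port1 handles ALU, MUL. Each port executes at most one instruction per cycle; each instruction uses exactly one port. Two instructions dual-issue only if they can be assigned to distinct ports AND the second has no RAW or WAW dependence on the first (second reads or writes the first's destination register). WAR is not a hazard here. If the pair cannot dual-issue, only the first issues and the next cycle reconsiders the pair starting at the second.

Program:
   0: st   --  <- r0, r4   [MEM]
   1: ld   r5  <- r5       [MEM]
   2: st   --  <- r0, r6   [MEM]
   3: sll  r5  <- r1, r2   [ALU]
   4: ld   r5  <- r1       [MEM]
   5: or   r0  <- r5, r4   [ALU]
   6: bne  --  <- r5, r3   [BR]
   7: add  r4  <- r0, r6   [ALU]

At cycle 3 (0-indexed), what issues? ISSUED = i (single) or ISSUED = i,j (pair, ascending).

ISSUED = 4

0. st.MEM @i0  | no-port MEM/MEM
1. ld.MEM @i1  | no-port MEM/MEM
2. st.MEM sll.ALU @i2+i3  | 2-wide
3. ld.MEM @i4  | RAW r5
4. or.ALU bne.BR @i5+i6  | 2-wide
5. add.ALU @i7  | tail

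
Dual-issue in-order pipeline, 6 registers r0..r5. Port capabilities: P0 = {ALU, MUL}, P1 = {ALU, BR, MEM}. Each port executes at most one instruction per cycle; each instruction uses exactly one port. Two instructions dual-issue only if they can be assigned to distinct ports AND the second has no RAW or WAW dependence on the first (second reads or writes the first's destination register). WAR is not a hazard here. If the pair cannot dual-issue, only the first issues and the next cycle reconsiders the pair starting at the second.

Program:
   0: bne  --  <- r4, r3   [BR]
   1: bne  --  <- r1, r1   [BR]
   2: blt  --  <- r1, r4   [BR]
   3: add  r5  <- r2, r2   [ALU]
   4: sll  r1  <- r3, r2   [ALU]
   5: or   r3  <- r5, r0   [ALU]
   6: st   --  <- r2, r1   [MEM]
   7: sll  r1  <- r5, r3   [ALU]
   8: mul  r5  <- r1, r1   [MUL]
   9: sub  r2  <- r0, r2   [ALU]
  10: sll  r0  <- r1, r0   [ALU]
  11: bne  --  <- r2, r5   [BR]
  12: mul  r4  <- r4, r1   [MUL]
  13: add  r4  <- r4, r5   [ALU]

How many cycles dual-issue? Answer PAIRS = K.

PAIRS = 5

[0] i0  bne.BR  -- no-port BR/BR
[1] i1  bne.BR  -- no-port BR/BR
[2] i2&i3  blt.BR add.ALU  -- dual
[3] i4&i5  sll.ALU or.ALU  -- dual
[4] i6&i7  st.MEM sll.ALU  -- dual
[5] i8&i9  mul.MUL sub.ALU  -- dual
[6] i10&i11  sll.ALU bne.BR  -- dual
[7] i12  mul.MUL  -- RAW+WAW r4
[8] i13  add.ALU  -- tail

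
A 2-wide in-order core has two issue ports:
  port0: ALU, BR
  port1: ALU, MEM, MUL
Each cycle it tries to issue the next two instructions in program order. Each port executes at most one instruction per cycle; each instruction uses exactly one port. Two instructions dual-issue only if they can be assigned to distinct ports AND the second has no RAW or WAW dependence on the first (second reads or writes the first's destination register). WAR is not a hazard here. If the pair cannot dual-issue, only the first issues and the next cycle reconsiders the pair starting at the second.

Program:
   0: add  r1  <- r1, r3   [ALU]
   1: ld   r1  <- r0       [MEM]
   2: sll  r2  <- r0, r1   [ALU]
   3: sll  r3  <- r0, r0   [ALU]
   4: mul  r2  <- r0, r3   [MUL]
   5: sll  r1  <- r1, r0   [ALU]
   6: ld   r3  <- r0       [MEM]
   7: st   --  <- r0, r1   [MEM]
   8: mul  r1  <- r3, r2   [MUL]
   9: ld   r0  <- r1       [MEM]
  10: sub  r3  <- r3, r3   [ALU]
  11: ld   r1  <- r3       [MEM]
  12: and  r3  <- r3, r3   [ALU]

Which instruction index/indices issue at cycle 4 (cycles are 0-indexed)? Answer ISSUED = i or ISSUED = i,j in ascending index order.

  cy0 -> i0 (add.ALU) WAW r1
  cy1 -> i1 (ld.MEM) RAW r1
  cy2 -> i2&i3 (sll.ALU;sll.ALU) dual
  cy3 -> i4&i5 (mul.MUL;sll.ALU) dual
  cy4 -> i6 (ld.MEM) no-port MEM/MEM
  cy5 -> i7 (st.MEM) no-port MEM/MUL
  cy6 -> i8 (mul.MUL) no-port MUL/MEM
  cy7 -> i9&i10 (ld.MEM;sub.ALU) dual
  cy8 -> i11&i12 (ld.MEM;and.ALU) dual

ISSUED = 6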